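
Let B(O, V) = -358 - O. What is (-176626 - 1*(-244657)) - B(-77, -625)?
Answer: 68312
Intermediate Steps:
(-176626 - 1*(-244657)) - B(-77, -625) = (-176626 - 1*(-244657)) - (-358 - 1*(-77)) = (-176626 + 244657) - (-358 + 77) = 68031 - 1*(-281) = 68031 + 281 = 68312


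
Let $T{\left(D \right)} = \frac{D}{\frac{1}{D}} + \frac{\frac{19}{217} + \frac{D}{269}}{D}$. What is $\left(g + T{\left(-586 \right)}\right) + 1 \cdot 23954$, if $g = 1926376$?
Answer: $\frac{78460517451679}{34206578} \approx 2.2937 \cdot 10^{6}$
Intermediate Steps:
$T{\left(D \right)} = D^{2} + \frac{\frac{19}{217} + \frac{D}{269}}{D}$ ($T{\left(D \right)} = D D + \frac{19 \cdot \frac{1}{217} + D \frac{1}{269}}{D} = D^{2} + \frac{\frac{19}{217} + \frac{D}{269}}{D}$)
$\left(g + T{\left(-586 \right)}\right) + 1 \cdot 23954 = \left(1926376 + \frac{\frac{19}{217} + \left(-586\right)^{3} + \frac{1}{269} \left(-586\right)}{-586}\right) + 1 \cdot 23954 = \left(1926376 - \frac{\frac{19}{217} - 201230056 - \frac{586}{269}}{586}\right) + 23954 = \left(1926376 - - \frac{11746402180939}{34206578}\right) + 23954 = \left(1926376 + \frac{11746402180939}{34206578}\right) + 23954 = \frac{77641133082267}{34206578} + 23954 = \frac{78460517451679}{34206578}$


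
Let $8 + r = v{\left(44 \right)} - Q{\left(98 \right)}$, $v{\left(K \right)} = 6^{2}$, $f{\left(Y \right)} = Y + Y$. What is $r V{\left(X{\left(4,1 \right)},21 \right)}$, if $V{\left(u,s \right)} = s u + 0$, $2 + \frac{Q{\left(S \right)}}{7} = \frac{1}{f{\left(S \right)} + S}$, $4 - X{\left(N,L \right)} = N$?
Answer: $0$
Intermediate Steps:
$f{\left(Y \right)} = 2 Y$
$X{\left(N,L \right)} = 4 - N$
$Q{\left(S \right)} = -14 + \frac{7}{3 S}$ ($Q{\left(S \right)} = -14 + \frac{7}{2 S + S} = -14 + \frac{7}{3 S}$)
$V{\left(u,s \right)} = s u$
$v{\left(K \right)} = 36$
$r = \frac{1763}{42}$ ($r = -8 + \left(36 - \left(-14 + \frac{7}{3 \cdot 98}\right)\right) = -8 + \left(36 - \left(-14 + \frac{7}{3} \cdot \frac{1}{98}\right)\right) = -8 + \left(36 - \left(-14 + \frac{1}{42}\right)\right) = -8 + \left(36 - - \frac{587}{42}\right) = -8 + \left(36 + \frac{587}{42}\right) = -8 + \frac{2099}{42} = \frac{1763}{42} \approx 41.976$)
$r V{\left(X{\left(4,1 \right)},21 \right)} = \frac{1763 \cdot 21 \left(4 - 4\right)}{42} = \frac{1763 \cdot 21 \cdot 0}{42} = \frac{1763}{42} \cdot 0 = 0$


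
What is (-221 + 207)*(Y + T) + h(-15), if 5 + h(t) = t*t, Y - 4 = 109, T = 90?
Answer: -2622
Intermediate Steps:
Y = 113 (Y = 4 + 109 = 113)
h(t) = -5 + t**2 (h(t) = -5 + t*t = -5 + t**2)
(-221 + 207)*(Y + T) + h(-15) = (-221 + 207)*(113 + 90) + (-5 + (-15)**2) = -14*203 + (-5 + 225) = -2842 + 220 = -2622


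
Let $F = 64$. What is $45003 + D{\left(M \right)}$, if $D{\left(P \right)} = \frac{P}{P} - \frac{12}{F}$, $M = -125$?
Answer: $\frac{720061}{16} \approx 45004.0$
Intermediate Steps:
$D{\left(P \right)} = \frac{13}{16}$ ($D{\left(P \right)} = \frac{P}{P} - \frac{12}{64} = 1 - \frac{3}{16} = \frac{13}{16}$)
$45003 + D{\left(M \right)} = 45003 + \frac{13}{16} = \frac{720061}{16}$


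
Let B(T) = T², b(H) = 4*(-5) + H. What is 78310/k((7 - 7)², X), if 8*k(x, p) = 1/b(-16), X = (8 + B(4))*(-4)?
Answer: -22553280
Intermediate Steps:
b(H) = -20 + H
X = -96 (X = (8 + 4²)*(-4) = (8 + 16)*(-4) = 24*(-4) = -96)
k(x, p) = -1/288 (k(x, p) = 1/(8*(-20 - 16)) = (⅛)/(-36) = (⅛)*(-1/36) = -1/288)
78310/k((7 - 7)², X) = 78310/(-1/288) = 78310*(-288) = -22553280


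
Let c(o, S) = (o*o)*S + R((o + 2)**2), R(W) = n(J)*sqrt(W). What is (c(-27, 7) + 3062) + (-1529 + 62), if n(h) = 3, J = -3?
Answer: 6773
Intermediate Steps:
R(W) = 3*sqrt(W)
c(o, S) = 3*sqrt((2 + o)**2) + S*o**2 (c(o, S) = (o*o)*S + 3*sqrt((o + 2)**2) = o**2*S + 3*sqrt((2 + o)**2) = S*o**2 + 3*sqrt((2 + o)**2) = 3*sqrt((2 + o)**2) + S*o**2)
(c(-27, 7) + 3062) + (-1529 + 62) = ((3*sqrt((2 - 27)**2) + 7*(-27)**2) + 3062) + (-1529 + 62) = ((3*sqrt((-25)**2) + 7*729) + 3062) - 1467 = ((3*sqrt(625) + 5103) + 3062) - 1467 = ((3*25 + 5103) + 3062) - 1467 = ((75 + 5103) + 3062) - 1467 = (5178 + 3062) - 1467 = 8240 - 1467 = 6773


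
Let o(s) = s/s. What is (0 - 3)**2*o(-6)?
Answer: 9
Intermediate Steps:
o(s) = 1
(0 - 3)**2*o(-6) = (0 - 3)**2*1 = (-3)**2*1 = 9*1 = 9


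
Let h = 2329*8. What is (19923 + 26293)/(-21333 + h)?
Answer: -46216/2701 ≈ -17.111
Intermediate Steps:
h = 18632
(19923 + 26293)/(-21333 + h) = (19923 + 26293)/(-21333 + 18632) = 46216/(-2701) = 46216*(-1/2701) = -46216/2701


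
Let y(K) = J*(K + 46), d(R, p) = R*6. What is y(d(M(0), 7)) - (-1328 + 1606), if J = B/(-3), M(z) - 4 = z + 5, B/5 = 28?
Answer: -14834/3 ≈ -4944.7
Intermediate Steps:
B = 140 (B = 5*28 = 140)
M(z) = 9 + z (M(z) = 4 + (z + 5) = 4 + (5 + z) = 9 + z)
J = -140/3 (J = 140/(-3) = 140*(-⅓) = -140/3 ≈ -46.667)
d(R, p) = 6*R
y(K) = -6440/3 - 140*K/3 (y(K) = -140*(K + 46)/3 = -140*(46 + K)/3 = -6440/3 - 140*K/3)
y(d(M(0), 7)) - (-1328 + 1606) = (-6440/3 - 280*(9 + 0)) - (-1328 + 1606) = (-6440/3 - 280*9) - 1*278 = (-6440/3 - 140/3*54) - 278 = (-6440/3 - 2520) - 278 = -14000/3 - 278 = -14834/3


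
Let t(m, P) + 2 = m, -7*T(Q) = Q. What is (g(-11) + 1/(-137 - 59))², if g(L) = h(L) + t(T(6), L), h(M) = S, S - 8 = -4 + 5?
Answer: 1447209/38416 ≈ 37.672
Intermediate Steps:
S = 9 (S = 8 + (-4 + 5) = 8 + 1 = 9)
T(Q) = -Q/7
t(m, P) = -2 + m
h(M) = 9
g(L) = 43/7 (g(L) = 9 + (-2 - ⅐*6) = 9 + (-2 - 6/7) = 9 - 20/7 = 43/7)
(g(-11) + 1/(-137 - 59))² = (43/7 + 1/(-137 - 59))² = (43/7 + 1/(-196))² = (43/7 - 1/196)² = (1203/196)² = 1447209/38416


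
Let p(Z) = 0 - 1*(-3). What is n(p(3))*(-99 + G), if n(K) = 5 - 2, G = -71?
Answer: -510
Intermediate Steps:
p(Z) = 3 (p(Z) = 0 + 3 = 3)
n(K) = 3
n(p(3))*(-99 + G) = 3*(-99 - 71) = 3*(-170) = -510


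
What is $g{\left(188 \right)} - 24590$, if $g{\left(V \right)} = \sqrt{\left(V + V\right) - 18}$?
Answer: $-24590 + \sqrt{358} \approx -24571.0$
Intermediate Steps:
$g{\left(V \right)} = \sqrt{-18 + 2 V}$ ($g{\left(V \right)} = \sqrt{2 V - 18} = \sqrt{-18 + 2 V}$)
$g{\left(188 \right)} - 24590 = \sqrt{-18 + 2 \cdot 188} - 24590 = \sqrt{-18 + 376} - 24590 = \sqrt{358} - 24590 = -24590 + \sqrt{358}$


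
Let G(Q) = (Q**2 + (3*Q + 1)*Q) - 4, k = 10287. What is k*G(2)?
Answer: 144018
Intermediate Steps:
G(Q) = -4 + Q**2 + Q*(1 + 3*Q) (G(Q) = (Q**2 + (1 + 3*Q)*Q) - 4 = (Q**2 + Q*(1 + 3*Q)) - 4 = -4 + Q**2 + Q*(1 + 3*Q))
k*G(2) = 10287*(-4 + 2 + 4*2**2) = 10287*(-4 + 2 + 4*4) = 10287*(-4 + 2 + 16) = 10287*14 = 144018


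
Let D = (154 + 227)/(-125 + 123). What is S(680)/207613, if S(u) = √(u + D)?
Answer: √1958/415226 ≈ 0.00010657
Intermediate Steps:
D = -381/2 (D = 381/(-2) = 381*(-½) = -381/2 ≈ -190.50)
S(u) = √(-381/2 + u) (S(u) = √(u - 381/2) = √(-381/2 + u))
S(680)/207613 = (√(-762 + 4*680)/2)/207613 = (√(-762 + 2720)/2)*(1/207613) = (√1958/2)*(1/207613) = √1958/415226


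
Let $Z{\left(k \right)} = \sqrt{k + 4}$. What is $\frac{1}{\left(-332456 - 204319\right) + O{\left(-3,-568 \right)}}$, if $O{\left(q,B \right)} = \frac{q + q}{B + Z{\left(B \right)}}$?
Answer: $- \frac{4818867647}{2586647630403726} - \frac{i \sqrt{141}}{7759942891211178} \approx -1.863 \cdot 10^{-6} - 1.5302 \cdot 10^{-15} i$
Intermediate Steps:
$Z{\left(k \right)} = \sqrt{4 + k}$
$O{\left(q,B \right)} = \frac{2 q}{B + \sqrt{4 + B}}$ ($O{\left(q,B \right)} = \frac{q + q}{B + \sqrt{4 + B}} = \frac{2 q}{B + \sqrt{4 + B}}$)
$\frac{1}{\left(-332456 - 204319\right) + O{\left(-3,-568 \right)}} = \frac{1}{\left(-332456 - 204319\right) + 2 \left(-3\right) \frac{1}{-568 + \sqrt{4 - 568}}} = \frac{1}{\left(-332456 - 204319\right) + 2 \left(-3\right) \frac{1}{-568 + \sqrt{-564}}} = \frac{1}{-536775 + 2 \left(-3\right) \frac{1}{-568 + 2 i \sqrt{141}}} = \frac{1}{-536775 - \frac{6}{-568 + 2 i \sqrt{141}}}$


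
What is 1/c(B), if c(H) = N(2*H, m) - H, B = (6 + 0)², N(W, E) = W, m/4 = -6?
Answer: 1/36 ≈ 0.027778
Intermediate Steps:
m = -24 (m = 4*(-6) = -24)
B = 36 (B = 6² = 36)
c(H) = H (c(H) = 2*H - H = H)
1/c(B) = 1/36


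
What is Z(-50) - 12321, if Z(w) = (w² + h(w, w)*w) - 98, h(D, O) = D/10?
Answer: -9669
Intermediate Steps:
h(D, O) = D/10 (h(D, O) = D*(⅒) = D/10)
Z(w) = -98 + 11*w²/10 (Z(w) = (w² + (w/10)*w) - 98 = (w² + w²/10) - 98 = 11*w²/10 - 98 = -98 + 11*w²/10)
Z(-50) - 12321 = (-98 + (11/10)*(-50)²) - 12321 = (-98 + (11/10)*2500) - 12321 = (-98 + 2750) - 12321 = 2652 - 12321 = -9669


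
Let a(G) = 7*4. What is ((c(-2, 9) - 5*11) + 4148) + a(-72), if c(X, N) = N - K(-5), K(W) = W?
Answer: 4135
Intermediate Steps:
c(X, N) = 5 + N (c(X, N) = N - 1*(-5) = N + 5 = 5 + N)
a(G) = 28
((c(-2, 9) - 5*11) + 4148) + a(-72) = (((5 + 9) - 5*11) + 4148) + 28 = ((14 - 55) + 4148) + 28 = (-41 + 4148) + 28 = 4107 + 28 = 4135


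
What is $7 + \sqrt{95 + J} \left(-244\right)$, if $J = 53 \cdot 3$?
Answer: $7 - 244 \sqrt{254} \approx -3881.7$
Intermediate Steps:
$J = 159$
$7 + \sqrt{95 + J} \left(-244\right) = 7 + \sqrt{95 + 159} \left(-244\right) = 7 + \sqrt{254} \left(-244\right) = 7 - 244 \sqrt{254}$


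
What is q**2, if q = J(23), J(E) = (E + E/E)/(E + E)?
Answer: 144/529 ≈ 0.27221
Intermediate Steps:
J(E) = (1 + E)/(2*E) (J(E) = (E + 1)/((2*E)) = (1 + E)*(1/(2*E)) = (1 + E)/(2*E))
q = 12/23 (q = (1/2)*(1 + 23)/23 = (1/2)*(1/23)*24 = 12/23 ≈ 0.52174)
q**2 = (12/23)**2 = 144/529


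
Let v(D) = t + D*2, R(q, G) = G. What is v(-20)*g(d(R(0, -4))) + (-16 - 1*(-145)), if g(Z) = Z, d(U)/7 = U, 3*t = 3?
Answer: 1221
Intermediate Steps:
t = 1 (t = (⅓)*3 = 1)
d(U) = 7*U
v(D) = 1 + 2*D (v(D) = 1 + D*2 = 1 + 2*D)
v(-20)*g(d(R(0, -4))) + (-16 - 1*(-145)) = (1 + 2*(-20))*(7*(-4)) + (-16 - 1*(-145)) = (1 - 40)*(-28) + (-16 + 145) = -39*(-28) + 129 = 1092 + 129 = 1221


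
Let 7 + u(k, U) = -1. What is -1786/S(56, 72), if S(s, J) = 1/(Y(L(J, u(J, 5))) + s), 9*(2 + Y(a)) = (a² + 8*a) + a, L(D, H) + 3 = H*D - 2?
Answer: -594412948/9 ≈ -6.6046e+7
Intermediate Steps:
u(k, U) = -8 (u(k, U) = -7 - 1 = -8)
L(D, H) = -5 + D*H (L(D, H) = -3 + (H*D - 2) = -3 + (D*H - 2) = -3 + (-2 + D*H) = -5 + D*H)
Y(a) = -2 + a + a²/9 (Y(a) = -2 + ((a² + 8*a) + a)/9 = -2 + (a² + 9*a)/9 = -2 + (a + a²/9) = -2 + a + a²/9)
S(s, J) = 1/(-7 + s - 8*J + (-5 - 8*J)²/9) (S(s, J) = 1/((-2 + (-5 + J*(-8)) + (-5 + J*(-8))²/9) + s) = 1/((-2 + (-5 - 8*J) + (-5 - 8*J)²/9) + s) = 1/((-7 - 8*J + (-5 - 8*J)²/9) + s) = 1/(-7 + s - 8*J + (-5 - 8*J)²/9))
-1786/S(56, 72) = -1786/(9/(-38 + 8*72 + 9*56 + 64*72²)) = -1786/(9/(-38 + 576 + 504 + 64*5184)) = -1786/(9/(-38 + 576 + 504 + 331776)) = -1786/(9/332818) = -1786/(9*(1/332818)) = -1786/9/332818 = -1786*332818/9 = -594412948/9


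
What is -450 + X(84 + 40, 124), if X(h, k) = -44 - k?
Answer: -618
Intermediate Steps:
-450 + X(84 + 40, 124) = -450 + (-44 - 1*124) = -450 + (-44 - 124) = -450 - 168 = -618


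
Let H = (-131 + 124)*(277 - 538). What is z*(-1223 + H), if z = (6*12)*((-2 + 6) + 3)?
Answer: 304416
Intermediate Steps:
z = 504 (z = 72*(4 + 3) = 72*7 = 504)
H = 1827 (H = -7*(-261) = 1827)
z*(-1223 + H) = 504*(-1223 + 1827) = 504*604 = 304416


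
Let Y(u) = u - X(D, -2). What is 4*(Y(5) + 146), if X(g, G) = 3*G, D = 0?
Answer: 628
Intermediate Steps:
Y(u) = 6 + u (Y(u) = u - 3*(-2) = u - 1*(-6) = u + 6 = 6 + u)
4*(Y(5) + 146) = 4*((6 + 5) + 146) = 4*(11 + 146) = 4*157 = 628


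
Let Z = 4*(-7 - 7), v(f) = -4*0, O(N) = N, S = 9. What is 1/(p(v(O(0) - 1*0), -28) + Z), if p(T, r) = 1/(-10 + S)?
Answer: -1/57 ≈ -0.017544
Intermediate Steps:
v(f) = 0
p(T, r) = -1 (p(T, r) = 1/(-10 + 9) = 1/(-1) = -1)
Z = -56 (Z = 4*(-14) = -56)
1/(p(v(O(0) - 1*0), -28) + Z) = 1/(-1 - 56) = 1/(-57) = -1/57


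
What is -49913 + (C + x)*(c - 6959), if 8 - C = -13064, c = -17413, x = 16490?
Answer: -720534977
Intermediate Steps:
C = 13072 (C = 8 - 1*(-13064) = 8 + 13064 = 13072)
-49913 + (C + x)*(c - 6959) = -49913 + (13072 + 16490)*(-17413 - 6959) = -49913 + 29562*(-24372) = -49913 - 720485064 = -720534977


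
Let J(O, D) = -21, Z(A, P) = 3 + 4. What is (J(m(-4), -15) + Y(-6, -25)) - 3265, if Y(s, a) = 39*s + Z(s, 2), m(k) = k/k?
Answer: -3513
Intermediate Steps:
Z(A, P) = 7
m(k) = 1
Y(s, a) = 7 + 39*s (Y(s, a) = 39*s + 7 = 7 + 39*s)
(J(m(-4), -15) + Y(-6, -25)) - 3265 = (-21 + (7 + 39*(-6))) - 3265 = (-21 + (7 - 234)) - 3265 = (-21 - 227) - 3265 = -248 - 3265 = -3513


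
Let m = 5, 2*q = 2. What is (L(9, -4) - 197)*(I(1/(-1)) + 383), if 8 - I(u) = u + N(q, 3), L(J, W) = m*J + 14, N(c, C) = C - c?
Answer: -53820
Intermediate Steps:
q = 1 (q = (½)*2 = 1)
L(J, W) = 14 + 5*J (L(J, W) = 5*J + 14 = 14 + 5*J)
I(u) = 6 - u (I(u) = 8 - (u + (3 - 1*1)) = 8 - (u + (3 - 1)) = 8 - (u + 2) = 8 - (2 + u) = 8 + (-2 - u) = 6 - u)
(L(9, -4) - 197)*(I(1/(-1)) + 383) = ((14 + 5*9) - 197)*((6 - 1/(-1)) + 383) = ((14 + 45) - 197)*((6 - 1*(-1)) + 383) = (59 - 197)*((6 + 1) + 383) = -138*(7 + 383) = -138*390 = -53820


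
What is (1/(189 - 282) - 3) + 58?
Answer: 5114/93 ≈ 54.989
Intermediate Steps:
(1/(189 - 282) - 3) + 58 = (1/(-93) - 3) + 58 = (-1/93 - 3) + 58 = -280/93 + 58 = 5114/93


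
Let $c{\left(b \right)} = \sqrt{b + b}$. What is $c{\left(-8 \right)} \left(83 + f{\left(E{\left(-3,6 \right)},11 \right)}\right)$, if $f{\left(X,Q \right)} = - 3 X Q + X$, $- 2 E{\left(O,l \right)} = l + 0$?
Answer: $716 i \approx 716.0 i$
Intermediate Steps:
$E{\left(O,l \right)} = - \frac{l}{2}$ ($E{\left(O,l \right)} = - \frac{l + 0}{2} = - \frac{l}{2}$)
$f{\left(X,Q \right)} = X - 3 Q X$ ($f{\left(X,Q \right)} = - 3 Q X + X = X - 3 Q X$)
$c{\left(b \right)} = \sqrt{2} \sqrt{b}$ ($c{\left(b \right)} = \sqrt{2 b} = \sqrt{2} \sqrt{b}$)
$c{\left(-8 \right)} \left(83 + f{\left(E{\left(-3,6 \right)},11 \right)}\right) = \sqrt{2} \sqrt{-8} \left(83 + \left(- \frac{1}{2}\right) 6 \left(1 - 33\right)\right) = \sqrt{2} \cdot 2 i \sqrt{2} \left(83 - 3 \left(1 - 33\right)\right) = 4 i \left(83 - -96\right) = 4 i \left(83 + 96\right) = 4 i 179 = 716 i$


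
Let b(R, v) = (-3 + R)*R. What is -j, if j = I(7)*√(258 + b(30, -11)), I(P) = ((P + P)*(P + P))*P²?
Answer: -19208*√267 ≈ -3.1386e+5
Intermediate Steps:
b(R, v) = R*(-3 + R)
I(P) = 4*P⁴ (I(P) = ((2*P)*(2*P))*P² = (4*P²)*P² = 4*P⁴)
j = 19208*√267 (j = (4*7⁴)*√(258 + 30*(-3 + 30)) = (4*2401)*√(258 + 30*27) = 9604*√(258 + 810) = 9604*√1068 = 9604*(2*√267) = 19208*√267 ≈ 3.1386e+5)
-j = -19208*√267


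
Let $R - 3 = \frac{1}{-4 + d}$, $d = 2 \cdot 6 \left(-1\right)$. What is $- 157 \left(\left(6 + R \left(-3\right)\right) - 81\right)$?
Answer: $\frac{210537}{16} \approx 13159.0$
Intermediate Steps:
$d = -12$ ($d = 12 \left(-1\right) = -12$)
$R = \frac{47}{16}$ ($R = 3 + \frac{1}{-4 - 12} = 3 + \frac{1}{-16} = 3 - \frac{1}{16} = \frac{47}{16} \approx 2.9375$)
$- 157 \left(\left(6 + R \left(-3\right)\right) - 81\right) = - 157 \left(\left(6 + \frac{47}{16} \left(-3\right)\right) - 81\right) = - 157 \left(\left(6 - \frac{141}{16}\right) - 81\right) = - 157 \left(- \frac{45}{16} - 81\right) = \left(-157\right) \left(- \frac{1341}{16}\right) = \frac{210537}{16}$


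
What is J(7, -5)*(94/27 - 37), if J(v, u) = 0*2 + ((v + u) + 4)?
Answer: -1810/9 ≈ -201.11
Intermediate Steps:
J(v, u) = 4 + u + v (J(v, u) = 0 + ((u + v) + 4) = 0 + (4 + u + v) = 4 + u + v)
J(7, -5)*(94/27 - 37) = (4 - 5 + 7)*(94/27 - 37) = 6*(94*(1/27) - 37) = 6*(94/27 - 37) = 6*(-905/27) = -1810/9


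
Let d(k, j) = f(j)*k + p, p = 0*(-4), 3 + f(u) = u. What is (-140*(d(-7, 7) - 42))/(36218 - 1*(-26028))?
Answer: 4900/31123 ≈ 0.15744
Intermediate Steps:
f(u) = -3 + u
p = 0
d(k, j) = k*(-3 + j) (d(k, j) = (-3 + j)*k + 0 = k*(-3 + j) + 0 = k*(-3 + j))
(-140*(d(-7, 7) - 42))/(36218 - 1*(-26028)) = (-140*(-7*(-3 + 7) - 42))/(36218 - 1*(-26028)) = (-140*(-7*4 - 42))/(36218 + 26028) = -140*(-28 - 42)/62246 = -140*(-70)*(1/62246) = 9800*(1/62246) = 4900/31123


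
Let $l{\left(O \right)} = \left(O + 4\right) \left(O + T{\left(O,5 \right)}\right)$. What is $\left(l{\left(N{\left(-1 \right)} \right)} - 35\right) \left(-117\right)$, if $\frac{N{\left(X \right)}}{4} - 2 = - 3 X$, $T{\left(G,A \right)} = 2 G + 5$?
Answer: $-178425$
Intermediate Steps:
$T{\left(G,A \right)} = 5 + 2 G$
$N{\left(X \right)} = 8 - 12 X$ ($N{\left(X \right)} = 8 + 4 \left(- 3 X\right) = 8 - 12 X$)
$l{\left(O \right)} = \left(4 + O\right) \left(5 + 3 O\right)$ ($l{\left(O \right)} = \left(O + 4\right) \left(O + \left(5 + 2 O\right)\right) = \left(4 + O\right) \left(5 + 3 O\right)$)
$\left(l{\left(N{\left(-1 \right)} \right)} - 35\right) \left(-117\right) = \left(\left(20 + 3 \left(8 - -12\right)^{2} + 17 \left(8 - -12\right)\right) - 35\right) \left(-117\right) = \left(\left(20 + 3 \left(8 + 12\right)^{2} + 17 \left(8 + 12\right)\right) - 35\right) \left(-117\right) = \left(\left(20 + 3 \cdot 20^{2} + 17 \cdot 20\right) - 35\right) \left(-117\right) = \left(\left(20 + 3 \cdot 400 + 340\right) - 35\right) \left(-117\right) = \left(\left(20 + 1200 + 340\right) - 35\right) \left(-117\right) = \left(1560 - 35\right) \left(-117\right) = 1525 \left(-117\right) = -178425$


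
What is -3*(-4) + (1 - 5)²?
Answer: 28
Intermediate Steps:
-3*(-4) + (1 - 5)² = 12 + (-4)² = 12 + 16 = 28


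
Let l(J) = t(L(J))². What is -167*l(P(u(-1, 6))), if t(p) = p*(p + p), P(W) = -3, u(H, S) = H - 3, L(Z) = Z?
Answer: -54108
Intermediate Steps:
u(H, S) = -3 + H
t(p) = 2*p² (t(p) = p*(2*p) = 2*p²)
l(J) = 4*J⁴ (l(J) = (2*J²)² = 4*J⁴)
-167*l(P(u(-1, 6))) = -668*(-3)⁴ = -668*81 = -167*324 = -54108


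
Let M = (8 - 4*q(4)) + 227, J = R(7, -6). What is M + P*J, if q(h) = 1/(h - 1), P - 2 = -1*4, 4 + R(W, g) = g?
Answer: 761/3 ≈ 253.67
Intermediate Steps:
R(W, g) = -4 + g
J = -10 (J = -4 - 6 = -10)
P = -2 (P = 2 - 1*4 = 2 - 4 = -2)
q(h) = 1/(-1 + h)
M = 701/3 (M = (8 - 4/(-1 + 4)) + 227 = (8 - 4/3) + 227 = 20/3 + 227 = 701/3 ≈ 233.67)
M + P*J = 701/3 - 2*(-10) = 701/3 + 20 = 761/3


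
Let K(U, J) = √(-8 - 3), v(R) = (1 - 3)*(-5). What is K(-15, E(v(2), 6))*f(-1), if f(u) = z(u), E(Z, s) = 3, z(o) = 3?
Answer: 3*I*√11 ≈ 9.9499*I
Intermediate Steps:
v(R) = 10 (v(R) = -2*(-5) = 10)
K(U, J) = I*√11 (K(U, J) = √(-11) = I*√11)
f(u) = 3
K(-15, E(v(2), 6))*f(-1) = (I*√11)*3 = 3*I*√11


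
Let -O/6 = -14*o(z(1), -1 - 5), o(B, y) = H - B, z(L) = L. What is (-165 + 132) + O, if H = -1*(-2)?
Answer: 51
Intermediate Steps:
H = 2
o(B, y) = 2 - B
O = 84 (O = -(-84)*(2 - 1*1) = -(-84)*(2 - 1) = -(-84) = -6*(-14) = 84)
(-165 + 132) + O = (-165 + 132) + 84 = -33 + 84 = 51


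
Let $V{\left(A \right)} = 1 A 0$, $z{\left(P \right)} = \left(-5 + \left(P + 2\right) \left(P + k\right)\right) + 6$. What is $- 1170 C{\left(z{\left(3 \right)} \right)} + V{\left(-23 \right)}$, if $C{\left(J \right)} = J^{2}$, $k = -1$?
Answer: $-141570$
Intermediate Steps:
$z{\left(P \right)} = 1 + \left(-1 + P\right) \left(2 + P\right)$ ($z{\left(P \right)} = \left(-5 + \left(P + 2\right) \left(P - 1\right)\right) + 6 = \left(-5 + \left(2 + P\right) \left(-1 + P\right)\right) + 6 = \left(-5 + \left(-1 + P\right) \left(2 + P\right)\right) + 6 = 1 + \left(-1 + P\right) \left(2 + P\right)$)
$V{\left(A \right)} = 0$ ($V{\left(A \right)} = A 0 = 0$)
$- 1170 C{\left(z{\left(3 \right)} \right)} + V{\left(-23 \right)} = - 1170 \left(-1 + 3 + 3^{2}\right)^{2} + 0 = - 1170 \left(-1 + 3 + 9\right)^{2} + 0 = - 1170 \cdot 11^{2} + 0 = \left(-1170\right) 121 + 0 = -141570 + 0 = -141570$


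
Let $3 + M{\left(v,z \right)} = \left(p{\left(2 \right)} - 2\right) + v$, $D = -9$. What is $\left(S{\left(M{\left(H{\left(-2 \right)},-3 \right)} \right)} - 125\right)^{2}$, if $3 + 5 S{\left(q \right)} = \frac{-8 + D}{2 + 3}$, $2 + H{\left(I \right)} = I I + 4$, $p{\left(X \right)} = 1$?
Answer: $\frac{9966649}{625} \approx 15947.0$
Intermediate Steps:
$H{\left(I \right)} = 2 + I^{2}$ ($H{\left(I \right)} = -2 + \left(I I + 4\right) = -2 + \left(I^{2} + 4\right) = -2 + \left(4 + I^{2}\right) = 2 + I^{2}$)
$M{\left(v,z \right)} = -4 + v$ ($M{\left(v,z \right)} = -3 + \left(\left(1 - 2\right) + v\right) = -3 + \left(-1 + v\right) = -4 + v$)
$S{\left(q \right)} = - \frac{32}{25}$ ($S{\left(q \right)} = - \frac{3}{5} + \frac{\left(-8 - 9\right) \frac{1}{2 + 3}}{5} = - \frac{3}{5} + \frac{\left(-17\right) \frac{1}{5}}{5} = - \frac{3}{5} + \frac{1}{5} \left(- \frac{17}{5}\right) = - \frac{3}{5} - \frac{17}{25} = - \frac{32}{25}$)
$\left(S{\left(M{\left(H{\left(-2 \right)},-3 \right)} \right)} - 125\right)^{2} = \left(- \frac{32}{25} - 125\right)^{2} = \left(- \frac{3157}{25}\right)^{2} = \frac{9966649}{625}$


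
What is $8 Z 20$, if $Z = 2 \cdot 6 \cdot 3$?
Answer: $5760$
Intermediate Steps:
$Z = 36$ ($Z = 12 \cdot 3 = 36$)
$8 Z 20 = 8 \cdot 36 \cdot 20 = 288 \cdot 20 = 5760$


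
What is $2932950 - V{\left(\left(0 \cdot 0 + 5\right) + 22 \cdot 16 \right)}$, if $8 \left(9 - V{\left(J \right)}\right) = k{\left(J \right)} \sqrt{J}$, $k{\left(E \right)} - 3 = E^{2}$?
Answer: $2932941 + \frac{31863 \sqrt{357}}{2} \approx 3.234 \cdot 10^{6}$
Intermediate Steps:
$k{\left(E \right)} = 3 + E^{2}$
$V{\left(J \right)} = 9 - \frac{\sqrt{J} \left(3 + J^{2}\right)}{8}$ ($V{\left(J \right)} = 9 - \frac{\left(3 + J^{2}\right) \sqrt{J}}{8} = 9 - \frac{\sqrt{J} \left(3 + J^{2}\right)}{8}$)
$2932950 - V{\left(\left(0 \cdot 0 + 5\right) + 22 \cdot 16 \right)} = 2932950 - \left(9 - \frac{\sqrt{\left(0 \cdot 0 + 5\right) + 22 \cdot 16} \left(3 + \left(\left(0 \cdot 0 + 5\right) + 22 \cdot 16\right)^{2}\right)}{8}\right) = 2932950 - \left(9 - \frac{\sqrt{\left(0 + 5\right) + 352} \left(3 + \left(\left(0 + 5\right) + 352\right)^{2}\right)}{8}\right) = 2932950 - \left(9 - \frac{\sqrt{5 + 352} \left(3 + \left(5 + 352\right)^{2}\right)}{8}\right) = 2932950 - \left(9 - \frac{\sqrt{357} \left(3 + 357^{2}\right)}{8}\right) = 2932950 - \left(9 - \frac{\sqrt{357} \left(3 + 127449\right)}{8}\right) = 2932950 - \left(9 - \frac{1}{8} \sqrt{357} \cdot 127452\right) = 2932950 - \left(9 - \frac{31863 \sqrt{357}}{2}\right) = 2932941 + \frac{31863 \sqrt{357}}{2}$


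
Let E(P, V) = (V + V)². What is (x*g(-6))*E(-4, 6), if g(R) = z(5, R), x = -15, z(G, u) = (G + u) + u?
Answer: 15120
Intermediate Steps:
z(G, u) = G + 2*u
E(P, V) = 4*V² (E(P, V) = (2*V)² = 4*V²)
g(R) = 5 + 2*R
(x*g(-6))*E(-4, 6) = (-15*(5 + 2*(-6)))*(4*6²) = (-15*(5 - 12))*(4*36) = -15*(-7)*144 = 105*144 = 15120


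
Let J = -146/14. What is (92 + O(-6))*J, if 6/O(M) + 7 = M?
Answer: -12410/13 ≈ -954.62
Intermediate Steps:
O(M) = 6/(-7 + M)
J = -73/7 (J = -146*1/14 = -73/7 ≈ -10.429)
(92 + O(-6))*J = (92 + 6/(-7 - 6))*(-73/7) = (92 + 6/(-13))*(-73/7) = (92 + 6*(-1/13))*(-73/7) = (92 - 6/13)*(-73/7) = (1190/13)*(-73/7) = -12410/13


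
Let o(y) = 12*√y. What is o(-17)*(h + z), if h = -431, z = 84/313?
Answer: -1617828*I*√17/313 ≈ -21311.0*I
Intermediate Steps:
z = 84/313 (z = 84*(1/313) = 84/313 ≈ 0.26837)
o(-17)*(h + z) = (12*√(-17))*(-431 + 84/313) = (12*(I*√17))*(-134819/313) = (12*I*√17)*(-134819/313) = -1617828*I*√17/313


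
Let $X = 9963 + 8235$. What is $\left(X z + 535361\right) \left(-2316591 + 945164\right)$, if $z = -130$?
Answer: $2510231180833$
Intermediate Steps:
$X = 18198$
$\left(X z + 535361\right) \left(-2316591 + 945164\right) = \left(18198 \left(-130\right) + 535361\right) \left(-2316591 + 945164\right) = \left(-2365740 + 535361\right) \left(-1371427\right) = \left(-1830379\right) \left(-1371427\right) = 2510231180833$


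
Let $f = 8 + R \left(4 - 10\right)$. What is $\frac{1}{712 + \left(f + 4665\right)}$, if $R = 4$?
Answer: $\frac{1}{5361} \approx 0.00018653$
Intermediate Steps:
$f = -16$ ($f = 8 + 4 \left(4 - 10\right) = 8 + 4 \left(-6\right) = 8 - 24 = -16$)
$\frac{1}{712 + \left(f + 4665\right)} = \frac{1}{712 + \left(-16 + 4665\right)} = \frac{1}{712 + 4649} = \frac{1}{5361}$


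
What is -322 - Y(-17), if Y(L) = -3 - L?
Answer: -336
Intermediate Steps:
-322 - Y(-17) = -322 - (-3 - 1*(-17)) = -322 - (-3 + 17) = -322 - 1*14 = -322 - 14 = -336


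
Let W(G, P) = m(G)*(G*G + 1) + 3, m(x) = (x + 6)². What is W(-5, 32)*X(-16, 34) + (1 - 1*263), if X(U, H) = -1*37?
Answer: -1335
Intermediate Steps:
m(x) = (6 + x)²
X(U, H) = -37
W(G, P) = 3 + (6 + G)²*(1 + G²) (W(G, P) = (6 + G)²*(G*G + 1) + 3 = (6 + G)²*(G² + 1) + 3 = (6 + G)²*(1 + G²) + 3 = 3 + (6 + G)²*(1 + G²))
W(-5, 32)*X(-16, 34) + (1 - 1*263) = (3 + (6 - 5)² + (-5)²*(6 - 5)²)*(-37) + (1 - 1*263) = (3 + 1² + 25*1²)*(-37) + (1 - 263) = (3 + 1 + 25*1)*(-37) - 262 = (3 + 1 + 25)*(-37) - 262 = 29*(-37) - 262 = -1073 - 262 = -1335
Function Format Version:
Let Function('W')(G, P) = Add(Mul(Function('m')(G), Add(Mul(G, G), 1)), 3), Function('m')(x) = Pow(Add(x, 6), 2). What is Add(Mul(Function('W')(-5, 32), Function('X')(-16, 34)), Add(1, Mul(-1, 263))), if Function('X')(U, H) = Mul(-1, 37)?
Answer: -1335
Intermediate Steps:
Function('m')(x) = Pow(Add(6, x), 2)
Function('X')(U, H) = -37
Function('W')(G, P) = Add(3, Mul(Pow(Add(6, G), 2), Add(1, Pow(G, 2)))) (Function('W')(G, P) = Add(Mul(Pow(Add(6, G), 2), Add(Mul(G, G), 1)), 3) = Add(Mul(Pow(Add(6, G), 2), Add(Pow(G, 2), 1)), 3) = Add(Mul(Pow(Add(6, G), 2), Add(1, Pow(G, 2))), 3) = Add(3, Mul(Pow(Add(6, G), 2), Add(1, Pow(G, 2)))))
Add(Mul(Function('W')(-5, 32), Function('X')(-16, 34)), Add(1, Mul(-1, 263))) = Add(Mul(Add(3, Pow(Add(6, -5), 2), Mul(Pow(-5, 2), Pow(Add(6, -5), 2))), -37), Add(1, Mul(-1, 263))) = Add(Mul(Add(3, Pow(1, 2), Mul(25, Pow(1, 2))), -37), Add(1, -263)) = Add(Mul(Add(3, 1, Mul(25, 1)), -37), -262) = Add(Mul(Add(3, 1, 25), -37), -262) = Add(Mul(29, -37), -262) = Add(-1073, -262) = -1335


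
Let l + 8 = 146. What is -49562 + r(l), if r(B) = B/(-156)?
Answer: -1288635/26 ≈ -49563.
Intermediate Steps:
l = 138 (l = -8 + 146 = 138)
r(B) = -B/156 (r(B) = B*(-1/156) = -B/156)
-49562 + r(l) = -49562 - 1/156*138 = -49562 - 23/26 = -1288635/26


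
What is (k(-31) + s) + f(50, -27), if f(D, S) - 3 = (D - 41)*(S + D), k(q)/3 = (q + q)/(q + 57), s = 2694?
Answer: 37659/13 ≈ 2896.8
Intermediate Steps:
k(q) = 6*q/(57 + q) (k(q) = 3*((q + q)/(q + 57)) = 3*((2*q)/(57 + q)) = 3*(2*q/(57 + q)) = 6*q/(57 + q))
f(D, S) = 3 + (-41 + D)*(D + S) (f(D, S) = 3 + (D - 41)*(S + D) = 3 + (-41 + D)*(D + S))
(k(-31) + s) + f(50, -27) = (6*(-31)/(57 - 31) + 2694) + (3 + 50² - 41*50 - 41*(-27) + 50*(-27)) = (6*(-31)/26 + 2694) + (3 + 2500 - 2050 + 1107 - 1350) = (6*(-31)*(1/26) + 2694) + 210 = (-93/13 + 2694) + 210 = 34929/13 + 210 = 37659/13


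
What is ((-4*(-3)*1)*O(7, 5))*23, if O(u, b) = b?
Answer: 1380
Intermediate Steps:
((-4*(-3)*1)*O(7, 5))*23 = ((-4*(-3)*1)*5)*23 = ((12*1)*5)*23 = (12*5)*23 = 60*23 = 1380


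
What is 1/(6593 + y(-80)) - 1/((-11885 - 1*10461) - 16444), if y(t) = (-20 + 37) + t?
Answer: 2266/12664935 ≈ 0.00017892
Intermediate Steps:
y(t) = 17 + t
1/(6593 + y(-80)) - 1/((-11885 - 1*10461) - 16444) = 1/(6593 + (17 - 80)) - 1/((-11885 - 1*10461) - 16444) = 1/(6593 - 63) - 1/((-11885 - 10461) - 16444) = 1/6530 - 1/(-22346 - 16444) = 1/6530 - 1/(-38790) = 1/6530 - 1*(-1/38790) = 1/6530 + 1/38790 = 2266/12664935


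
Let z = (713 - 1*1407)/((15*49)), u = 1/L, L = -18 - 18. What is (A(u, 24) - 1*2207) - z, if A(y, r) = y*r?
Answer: -540647/245 ≈ -2206.7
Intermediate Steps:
L = -36
u = -1/36 (u = 1/(-36) = -1/36 ≈ -0.027778)
A(y, r) = r*y
z = -694/735 (z = (713 - 1407)/735 = -694*1/735 = -694/735 ≈ -0.94422)
(A(u, 24) - 1*2207) - z = (24*(-1/36) - 1*2207) - 1*(-694/735) = (-2/3 - 2207) + 694/735 = -6623/3 + 694/735 = -540647/245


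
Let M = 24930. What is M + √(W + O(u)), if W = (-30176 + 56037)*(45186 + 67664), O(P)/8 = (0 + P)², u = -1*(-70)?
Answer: 24930 + 5*√116738122 ≈ 78953.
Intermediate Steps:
u = 70
O(P) = 8*P² (O(P) = 8*(0 + P)² = 8*P²)
W = 2918413850 (W = 25861*112850 = 2918413850)
M + √(W + O(u)) = 24930 + √(2918413850 + 8*70²) = 24930 + √(2918413850 + 8*4900) = 24930 + √(2918413850 + 39200) = 24930 + √2918453050 = 24930 + 5*√116738122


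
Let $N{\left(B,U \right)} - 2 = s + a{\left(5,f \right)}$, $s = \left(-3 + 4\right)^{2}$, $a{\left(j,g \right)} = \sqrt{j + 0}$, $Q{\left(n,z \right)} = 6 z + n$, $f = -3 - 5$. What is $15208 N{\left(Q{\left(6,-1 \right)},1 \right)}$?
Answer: $45624 + 15208 \sqrt{5} \approx 79630.0$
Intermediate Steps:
$f = -8$ ($f = -3 - 5 = -8$)
$Q{\left(n,z \right)} = n + 6 z$
$a{\left(j,g \right)} = \sqrt{j}$
$s = 1$ ($s = 1^{2} = 1$)
$N{\left(B,U \right)} = 3 + \sqrt{5}$ ($N{\left(B,U \right)} = 2 + \left(1 + \sqrt{5}\right) = 3 + \sqrt{5}$)
$15208 N{\left(Q{\left(6,-1 \right)},1 \right)} = 15208 \left(3 + \sqrt{5}\right) = 45624 + 15208 \sqrt{5}$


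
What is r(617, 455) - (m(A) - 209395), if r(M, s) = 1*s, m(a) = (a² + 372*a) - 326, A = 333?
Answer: -24589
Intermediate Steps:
m(a) = -326 + a² + 372*a
r(M, s) = s
r(617, 455) - (m(A) - 209395) = 455 - ((-326 + 333² + 372*333) - 209395) = 455 - ((-326 + 110889 + 123876) - 209395) = 455 - (234439 - 209395) = 455 - 1*25044 = 455 - 25044 = -24589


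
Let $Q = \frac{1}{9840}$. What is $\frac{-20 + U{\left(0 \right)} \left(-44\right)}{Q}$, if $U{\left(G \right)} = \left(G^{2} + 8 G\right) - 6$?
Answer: $2400960$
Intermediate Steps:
$U{\left(G \right)} = -6 + G^{2} + 8 G$
$Q = \frac{1}{9840} \approx 0.00010163$
$\frac{-20 + U{\left(0 \right)} \left(-44\right)}{Q} = \left(-20 + \left(-6 + 0^{2} + 8 \cdot 0\right) \left(-44\right)\right) \frac{1}{\frac{1}{9840}} = \left(-20 + \left(-6 + 0 + 0\right) \left(-44\right)\right) 9840 = \left(-20 - -264\right) 9840 = \left(-20 + 264\right) 9840 = 244 \cdot 9840 = 2400960$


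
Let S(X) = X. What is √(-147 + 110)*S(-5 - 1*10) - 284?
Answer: -284 - 15*I*√37 ≈ -284.0 - 91.241*I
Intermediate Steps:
√(-147 + 110)*S(-5 - 1*10) - 284 = √(-147 + 110)*(-5 - 1*10) - 284 = √(-37)*(-5 - 10) - 284 = (I*√37)*(-15) - 284 = -15*I*√37 - 284 = -284 - 15*I*√37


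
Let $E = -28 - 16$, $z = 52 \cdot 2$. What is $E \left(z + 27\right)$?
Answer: $-5764$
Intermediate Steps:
$z = 104$
$E = -44$
$E \left(z + 27\right) = - 44 \left(104 + 27\right) = \left(-44\right) 131 = -5764$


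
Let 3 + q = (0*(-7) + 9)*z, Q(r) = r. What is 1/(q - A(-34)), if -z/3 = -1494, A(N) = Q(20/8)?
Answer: 2/80665 ≈ 2.4794e-5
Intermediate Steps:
A(N) = 5/2 (A(N) = 20/8 = 20*(1/8) = 5/2)
z = 4482 (z = -3*(-1494) = 4482)
q = 40335 (q = -3 + (0*(-7) + 9)*4482 = -3 + (0 + 9)*4482 = -3 + 9*4482 = -3 + 40338 = 40335)
1/(q - A(-34)) = 1/(40335 - 1*5/2) = 1/(40335 - 5/2) = 1/(80665/2) = 2/80665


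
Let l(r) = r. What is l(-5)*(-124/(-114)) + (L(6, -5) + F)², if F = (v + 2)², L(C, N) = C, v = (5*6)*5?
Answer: 30442109390/57 ≈ 5.3407e+8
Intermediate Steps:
v = 150 (v = 30*5 = 150)
F = 23104 (F = (150 + 2)² = 152² = 23104)
l(-5)*(-124/(-114)) + (L(6, -5) + F)² = -(-620)/(-114) + (6 + 23104)² = -(-620)*(-1)/114 + 23110² = -5*62/57 + 534072100 = -310/57 + 534072100 = 30442109390/57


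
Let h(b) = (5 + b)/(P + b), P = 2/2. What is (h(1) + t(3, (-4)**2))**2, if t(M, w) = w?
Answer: 361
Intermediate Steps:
P = 1 (P = 2*(1/2) = 1)
h(b) = (5 + b)/(1 + b)
(h(1) + t(3, (-4)**2))**2 = ((5 + 1)/(1 + 1) + (-4)**2)**2 = (6/2 + 16)**2 = ((1/2)*6 + 16)**2 = (3 + 16)**2 = 19**2 = 361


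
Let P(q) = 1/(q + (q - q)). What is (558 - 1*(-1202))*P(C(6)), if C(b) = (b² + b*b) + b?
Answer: 880/39 ≈ 22.564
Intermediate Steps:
C(b) = b + 2*b² (C(b) = (b² + b²) + b = 2*b² + b = b + 2*b²)
P(q) = 1/q (P(q) = 1/(q + 0) = 1/q)
(558 - 1*(-1202))*P(C(6)) = (558 - 1*(-1202))/((6*(1 + 2*6))) = (558 + 1202)/((6*(1 + 12))) = 1760/((6*13)) = 1760/78 = 1760*(1/78) = 880/39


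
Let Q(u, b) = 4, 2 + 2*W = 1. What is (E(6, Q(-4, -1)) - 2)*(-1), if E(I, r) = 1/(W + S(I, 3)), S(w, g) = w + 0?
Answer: 20/11 ≈ 1.8182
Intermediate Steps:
S(w, g) = w
W = -1/2 (W = -1 + (1/2)*1 = -1 + 1/2 = -1/2 ≈ -0.50000)
E(I, r) = 1/(-1/2 + I)
(E(6, Q(-4, -1)) - 2)*(-1) = (2/(-1 + 2*6) - 2)*(-1) = (2/(-1 + 12) - 2)*(-1) = (2/11 - 2)*(-1) = -20/11*(-1) = 20/11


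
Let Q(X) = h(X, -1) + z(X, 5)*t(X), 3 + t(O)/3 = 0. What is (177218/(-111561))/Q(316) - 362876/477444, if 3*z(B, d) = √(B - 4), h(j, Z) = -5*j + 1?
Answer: -69343059727235/91357263965211 - 354436*√78/92611731971 ≈ -0.75907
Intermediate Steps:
t(O) = -9 (t(O) = -9 + 3*0 = -9 + 0 = -9)
h(j, Z) = 1 - 5*j
z(B, d) = √(-4 + B)/3 (z(B, d) = √(B - 4)/3 = √(-4 + B)/3)
Q(X) = 1 - 5*X - 3*√(-4 + X) (Q(X) = (1 - 5*X) + (√(-4 + X)/3)*(-9) = (1 - 5*X) - 3*√(-4 + X) = 1 - 5*X - 3*√(-4 + X))
(177218/(-111561))/Q(316) - 362876/477444 = (177218/(-111561))/(1 - 5*316 - 3*√(-4 + 316)) - 362876/477444 = (177218*(-1/111561))/(1 - 1580 - 6*√78) - 362876*1/477444 = -177218/(111561*(1 - 1580 - 6*√78)) - 90719/119361 = -177218/(111561*(-1579 - 6*√78)) - 90719/119361 = -90719/119361 - 177218/(111561*(-1579 - 6*√78))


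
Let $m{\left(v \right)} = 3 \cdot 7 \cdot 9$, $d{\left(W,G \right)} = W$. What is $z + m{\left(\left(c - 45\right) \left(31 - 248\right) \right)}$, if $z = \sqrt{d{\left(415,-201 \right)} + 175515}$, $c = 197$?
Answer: $189 + \sqrt{175930} \approx 608.44$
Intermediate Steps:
$z = \sqrt{175930}$ ($z = \sqrt{415 + 175515} = \sqrt{175930} \approx 419.44$)
$m{\left(v \right)} = 189$ ($m{\left(v \right)} = 21 \cdot 9 = 189$)
$z + m{\left(\left(c - 45\right) \left(31 - 248\right) \right)} = \sqrt{175930} + 189 = 189 + \sqrt{175930}$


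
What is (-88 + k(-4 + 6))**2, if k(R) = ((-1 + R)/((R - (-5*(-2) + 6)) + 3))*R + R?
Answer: 898704/121 ≈ 7427.3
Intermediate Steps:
k(R) = R + R*(-1 + R)/(-13 + R) (k(R) = ((-1 + R)/((R - (10 + 6)) + 3))*R + R = ((-1 + R)/((R - 1*16) + 3))*R + R = ((-1 + R)/((R - 16) + 3))*R + R = ((-1 + R)/((-16 + R) + 3))*R + R = ((-1 + R)/(-13 + R))*R + R = R*(-1 + R)/(-13 + R) + R = R + R*(-1 + R)/(-13 + R))
(-88 + k(-4 + 6))**2 = (-88 + 2*(-4 + 6)*(-7 + (-4 + 6))/(-13 + (-4 + 6)))**2 = (-88 + 2*2*(-7 + 2)/(-13 + 2))**2 = (-88 + 2*2*(-5)/(-11))**2 = (-88 + 2*2*(-1/11)*(-5))**2 = (-88 + 20/11)**2 = (-948/11)**2 = 898704/121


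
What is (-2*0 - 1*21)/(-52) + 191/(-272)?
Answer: -1055/3536 ≈ -0.29836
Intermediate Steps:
(-2*0 - 1*21)/(-52) + 191/(-272) = (0 - 21)*(-1/52) + 191*(-1/272) = -21*(-1/52) - 191/272 = 21/52 - 191/272 = -1055/3536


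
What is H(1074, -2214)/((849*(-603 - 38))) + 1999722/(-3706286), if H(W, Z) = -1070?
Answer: -542150491939/1008497098887 ≈ -0.53758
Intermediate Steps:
H(1074, -2214)/((849*(-603 - 38))) + 1999722/(-3706286) = -1070*1/(849*(-603 - 38)) + 1999722/(-3706286) = -1070/(849*(-641)) + 1999722*(-1/3706286) = -1070/(-544209) - 999861/1853143 = -1070*(-1/544209) - 999861/1853143 = 1070/544209 - 999861/1853143 = -542150491939/1008497098887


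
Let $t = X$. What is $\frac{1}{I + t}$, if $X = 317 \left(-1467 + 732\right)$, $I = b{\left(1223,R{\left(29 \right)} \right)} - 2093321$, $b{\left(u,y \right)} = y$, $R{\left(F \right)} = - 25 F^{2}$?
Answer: $- \frac{1}{2347341} \approx -4.2601 \cdot 10^{-7}$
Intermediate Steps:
$I = -2114346$ ($I = - 25 \cdot 29^{2} - 2093321 = \left(-25\right) 841 - 2093321 = -21025 - 2093321 = -2114346$)
$X = -232995$ ($X = 317 \left(-735\right) = -232995$)
$t = -232995$
$\frac{1}{I + t} = \frac{1}{-2114346 - 232995} = \frac{1}{-2347341} = - \frac{1}{2347341}$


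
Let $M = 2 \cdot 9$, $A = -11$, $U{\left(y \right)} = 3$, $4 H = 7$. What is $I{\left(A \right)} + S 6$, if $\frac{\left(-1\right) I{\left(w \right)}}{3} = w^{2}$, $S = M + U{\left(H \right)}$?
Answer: $-237$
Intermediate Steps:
$H = \frac{7}{4}$ ($H = \frac{1}{4} \cdot 7 = \frac{7}{4} \approx 1.75$)
$M = 18$
$S = 21$ ($S = 18 + 3 = 21$)
$I{\left(w \right)} = - 3 w^{2}$
$I{\left(A \right)} + S 6 = - 3 \left(-11\right)^{2} + 21 \cdot 6 = \left(-3\right) 121 + 126 = -363 + 126 = -237$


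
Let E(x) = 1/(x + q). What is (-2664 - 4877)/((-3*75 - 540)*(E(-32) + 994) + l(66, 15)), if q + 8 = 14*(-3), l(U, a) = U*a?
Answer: 618362/62271675 ≈ 0.0099301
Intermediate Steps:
q = -50 (q = -8 + 14*(-3) = -8 - 42 = -50)
E(x) = 1/(-50 + x) (E(x) = 1/(x - 50) = 1/(-50 + x))
(-2664 - 4877)/((-3*75 - 540)*(E(-32) + 994) + l(66, 15)) = (-2664 - 4877)/((-3*75 - 540)*(1/(-50 - 32) + 994) + 66*15) = -7541/((-225 - 540)*(1/(-82) + 994) + 990) = -7541/(-765*(-1/82 + 994) + 990) = -7541/(-765*81507/82 + 990) = -7541/(-62352855/82 + 990) = -7541/(-62271675/82) = -7541*(-82/62271675) = 618362/62271675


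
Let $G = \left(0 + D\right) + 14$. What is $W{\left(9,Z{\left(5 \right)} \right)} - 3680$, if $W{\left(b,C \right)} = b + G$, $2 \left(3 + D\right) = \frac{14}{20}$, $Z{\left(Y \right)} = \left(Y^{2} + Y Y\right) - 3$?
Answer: $- \frac{73193}{20} \approx -3659.6$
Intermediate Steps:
$Z{\left(Y \right)} = -3 + 2 Y^{2}$ ($Z{\left(Y \right)} = \left(Y^{2} + Y^{2}\right) - 3 = 2 Y^{2} - 3 = -3 + 2 Y^{2}$)
$D = - \frac{53}{20}$ ($D = -3 + \frac{14 \cdot \frac{1}{20}}{2} = -3 + \frac{1}{2} \cdot \frac{7}{10} = -3 + \frac{7}{20} = - \frac{53}{20} \approx -2.65$)
$G = \frac{227}{20}$ ($G = \left(0 - \frac{53}{20}\right) + 14 = - \frac{53}{20} + 14 = \frac{227}{20} \approx 11.35$)
$W{\left(b,C \right)} = \frac{227}{20} + b$ ($W{\left(b,C \right)} = b + \frac{227}{20} = \frac{227}{20} + b$)
$W{\left(9,Z{\left(5 \right)} \right)} - 3680 = \left(\frac{227}{20} + 9\right) - 3680 = \frac{407}{20} - 3680 = - \frac{73193}{20}$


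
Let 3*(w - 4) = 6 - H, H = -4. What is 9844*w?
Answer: 216568/3 ≈ 72189.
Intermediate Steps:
w = 22/3 (w = 4 + (6 - 1*(-4))/3 = 4 + (6 + 4)/3 = 4 + (⅓)*10 = 4 + 10/3 = 22/3 ≈ 7.3333)
9844*w = 9844*(22/3) = 216568/3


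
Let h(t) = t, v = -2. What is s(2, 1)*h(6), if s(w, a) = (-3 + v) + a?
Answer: -24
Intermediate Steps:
s(w, a) = -5 + a (s(w, a) = (-3 - 2) + a = -5 + a)
s(2, 1)*h(6) = (-5 + 1)*6 = -4*6 = -24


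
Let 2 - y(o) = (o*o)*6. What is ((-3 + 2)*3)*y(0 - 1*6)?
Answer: 642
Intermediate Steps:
y(o) = 2 - 6*o**2 (y(o) = 2 - o*o*6 = 2 - o**2*6 = 2 - 6*o**2)
((-3 + 2)*3)*y(0 - 1*6) = ((-3 + 2)*3)*(2 - 6*(0 - 1*6)**2) = (-1*3)*(2 - 6*(0 - 6)**2) = -3*(2 - 6*(-6)**2) = -3*(2 - 6*36) = -3*(2 - 216) = -3*(-214) = 642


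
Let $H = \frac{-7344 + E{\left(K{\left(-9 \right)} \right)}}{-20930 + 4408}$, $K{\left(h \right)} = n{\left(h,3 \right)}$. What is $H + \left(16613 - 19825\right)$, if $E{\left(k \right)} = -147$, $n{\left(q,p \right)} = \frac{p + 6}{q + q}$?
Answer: $- \frac{4823743}{1502} \approx -3211.5$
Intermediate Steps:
$n{\left(q,p \right)} = \frac{6 + p}{2 q}$
$K{\left(h \right)} = \frac{9}{2 h}$ ($K{\left(h \right)} = \frac{6 + 3}{2 h} = \frac{1}{2} \frac{1}{h} 9 = \frac{9}{2 h}$)
$H = \frac{681}{1502}$ ($H = \frac{-7344 - 147}{-20930 + 4408} = - \frac{7491}{-16522} = \left(-7491\right) \left(- \frac{1}{16522}\right) = \frac{681}{1502} \approx 0.4534$)
$H + \left(16613 - 19825\right) = \frac{681}{1502} + \left(16613 - 19825\right) = \frac{681}{1502} - 3212 = - \frac{4823743}{1502}$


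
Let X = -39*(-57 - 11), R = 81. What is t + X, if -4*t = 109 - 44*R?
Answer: 14063/4 ≈ 3515.8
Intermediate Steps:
X = 2652 (X = -39*(-68) = 2652)
t = 3455/4 (t = -(109 - 44*81)/4 = -(109 - 3564)/4 = -1/4*(-3455) = 3455/4 ≈ 863.75)
t + X = 3455/4 + 2652 = 14063/4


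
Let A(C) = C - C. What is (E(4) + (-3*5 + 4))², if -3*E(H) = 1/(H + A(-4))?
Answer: 17689/144 ≈ 122.84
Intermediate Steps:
A(C) = 0
E(H) = -1/(3*H) (E(H) = -1/(3*(H + 0)) = -1/(3*H))
(E(4) + (-3*5 + 4))² = (-⅓/4 + (-3*5 + 4))² = (-⅓*¼ + (-15 + 4))² = (-1/12 - 11)² = (-133/12)² = 17689/144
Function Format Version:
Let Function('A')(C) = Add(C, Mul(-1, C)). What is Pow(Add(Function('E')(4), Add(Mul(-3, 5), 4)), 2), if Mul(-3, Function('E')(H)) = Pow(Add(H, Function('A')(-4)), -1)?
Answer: Rational(17689, 144) ≈ 122.84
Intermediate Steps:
Function('A')(C) = 0
Function('E')(H) = Mul(Rational(-1, 3), Pow(H, -1)) (Function('E')(H) = Mul(Rational(-1, 3), Pow(Add(H, 0), -1)) = Mul(Rational(-1, 3), Pow(H, -1)))
Pow(Add(Function('E')(4), Add(Mul(-3, 5), 4)), 2) = Pow(Add(Mul(Rational(-1, 3), Pow(4, -1)), Add(Mul(-3, 5), 4)), 2) = Pow(Add(Mul(Rational(-1, 3), Rational(1, 4)), Add(-15, 4)), 2) = Pow(Add(Rational(-1, 12), -11), 2) = Pow(Rational(-133, 12), 2) = Rational(17689, 144)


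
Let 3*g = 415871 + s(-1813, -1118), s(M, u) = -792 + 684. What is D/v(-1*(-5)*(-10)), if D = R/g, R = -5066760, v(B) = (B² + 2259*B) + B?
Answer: 760014/2297090575 ≈ 0.00033086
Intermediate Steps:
s(M, u) = -108
v(B) = B² + 2260*B
g = 415763/3 (g = (415871 - 108)/3 = (⅓)*415763 = 415763/3 ≈ 1.3859e+5)
D = -15200280/415763 (D = -5066760/415763/3 = -5066760*3/415763 = -15200280/415763 ≈ -36.560)
D/v(-1*(-5)*(-10)) = -15200280*(-1/(50*(2260 - 1*(-5)*(-10))))/415763 = -15200280*(-1/(50*(2260 + 5*(-10))))/415763 = -15200280*(-1/(50*(2260 - 50)))/415763 = -15200280/(415763*((-50*2210))) = -15200280/415763/(-110500) = -15200280/415763*(-1/110500) = 760014/2297090575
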